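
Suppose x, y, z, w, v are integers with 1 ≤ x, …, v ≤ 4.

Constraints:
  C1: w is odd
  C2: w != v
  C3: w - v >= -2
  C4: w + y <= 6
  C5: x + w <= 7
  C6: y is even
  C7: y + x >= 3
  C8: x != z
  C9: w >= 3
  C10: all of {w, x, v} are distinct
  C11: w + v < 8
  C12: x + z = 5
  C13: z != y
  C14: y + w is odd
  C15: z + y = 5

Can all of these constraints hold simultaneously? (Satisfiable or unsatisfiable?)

Try x = 2, y = 2, z = 3, w = 3, v = 4.
Check constraint 3: w - v = -1; constraint 4: w + y = 5; constraint 5: x + w = 5. The remaining constraints are straightforward to verify.

Satisfiable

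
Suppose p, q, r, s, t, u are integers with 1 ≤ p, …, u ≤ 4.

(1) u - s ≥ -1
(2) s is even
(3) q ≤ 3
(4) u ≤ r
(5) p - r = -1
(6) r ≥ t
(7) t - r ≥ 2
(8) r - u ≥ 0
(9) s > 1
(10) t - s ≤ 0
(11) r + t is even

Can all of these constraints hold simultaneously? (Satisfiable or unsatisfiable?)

Constraints 1, 7, 8, and 10 give u − s ≥ -1, s − t ≥ 0, t − r ≥ 2, r − u ≥ 0.
Adding all 4 inequalities: the left sides telescope to 0, and the right sides sum to (-1) + 0 + 2 + 0 = 1. So 0 ≥ 1, which is false.

Unsatisfiable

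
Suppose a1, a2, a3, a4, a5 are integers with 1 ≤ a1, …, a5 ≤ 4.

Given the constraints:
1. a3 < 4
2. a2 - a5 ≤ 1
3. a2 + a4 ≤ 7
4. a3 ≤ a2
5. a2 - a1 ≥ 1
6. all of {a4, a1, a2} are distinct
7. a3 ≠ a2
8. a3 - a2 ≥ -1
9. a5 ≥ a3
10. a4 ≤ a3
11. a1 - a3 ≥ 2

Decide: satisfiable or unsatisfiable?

Unsatisfiable

Constraints 5, 8, and 11 give a3 − a2 ≥ -1, a2 − a1 ≥ 1, a1 − a3 ≥ 2.
Adding all 3 inequalities: the left sides telescope to 0, and the right sides sum to (-1) + 1 + 2 = 2. So 0 ≥ 2, which is false.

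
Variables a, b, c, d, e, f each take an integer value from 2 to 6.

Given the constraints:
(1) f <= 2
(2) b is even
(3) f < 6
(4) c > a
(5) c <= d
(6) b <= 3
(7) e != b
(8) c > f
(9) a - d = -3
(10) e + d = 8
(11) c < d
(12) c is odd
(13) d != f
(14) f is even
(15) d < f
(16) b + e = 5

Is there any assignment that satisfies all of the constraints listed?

Constraints 8, 11, and 15 give f < c, c < d, d < f. Chaining: f < c < d < f, which forces f < f — impossible.

Unsatisfiable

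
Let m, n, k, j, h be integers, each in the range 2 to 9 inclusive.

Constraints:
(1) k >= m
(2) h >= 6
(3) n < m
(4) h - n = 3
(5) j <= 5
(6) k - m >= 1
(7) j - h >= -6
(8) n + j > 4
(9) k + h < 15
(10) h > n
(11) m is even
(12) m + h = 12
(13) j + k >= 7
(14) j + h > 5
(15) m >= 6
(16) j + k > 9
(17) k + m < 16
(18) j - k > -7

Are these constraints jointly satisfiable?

The assignment m = 6, n = 3, k = 8, j = 2, h = 6 works:
  constraint 4 holds since h - n = 3.
  constraint 6 holds since k - m = 2.
The rest check out directly.

Satisfiable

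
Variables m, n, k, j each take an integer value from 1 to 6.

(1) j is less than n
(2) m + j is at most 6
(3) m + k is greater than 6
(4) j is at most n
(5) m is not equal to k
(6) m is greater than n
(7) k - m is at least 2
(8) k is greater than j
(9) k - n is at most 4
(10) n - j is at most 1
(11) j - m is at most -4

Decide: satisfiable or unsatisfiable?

Unsatisfiable

Constraints 7, 9, 10, and 11 give j − n ≥ -1, n − k ≥ -4, k − m ≥ 2, m − j ≥ 4.
Adding all 4 inequalities: the left sides telescope to 0, and the right sides sum to (-1) + (-4) + 2 + 4 = 1. So 0 ≥ 1, which is false.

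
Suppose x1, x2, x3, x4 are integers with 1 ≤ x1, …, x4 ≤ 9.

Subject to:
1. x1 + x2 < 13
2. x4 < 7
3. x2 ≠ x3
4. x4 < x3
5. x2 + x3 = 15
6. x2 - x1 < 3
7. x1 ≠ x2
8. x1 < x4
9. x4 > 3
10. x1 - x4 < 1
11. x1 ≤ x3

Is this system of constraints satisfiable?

Satisfiable

Setting (x1, x2, x3, x4) = (4, 6, 9, 6) satisfies everything: constraint 1: x1 + x2 = 10; constraint 5: x2 + x3 = 15; constraint 6: x2 - x1 = 2, and the others follow.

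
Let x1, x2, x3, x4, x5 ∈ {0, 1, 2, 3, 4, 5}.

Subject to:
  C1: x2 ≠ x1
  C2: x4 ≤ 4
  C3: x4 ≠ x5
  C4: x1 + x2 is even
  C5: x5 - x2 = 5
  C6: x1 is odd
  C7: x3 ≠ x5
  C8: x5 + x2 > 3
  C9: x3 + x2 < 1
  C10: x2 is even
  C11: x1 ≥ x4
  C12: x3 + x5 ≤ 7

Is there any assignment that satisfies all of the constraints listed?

Constraint 6 makes x1 odd and constraint 10 makes x2 even, so x1 + x2 must be odd. Constraint 4 says x1 + x2 is even — contradiction.

Unsatisfiable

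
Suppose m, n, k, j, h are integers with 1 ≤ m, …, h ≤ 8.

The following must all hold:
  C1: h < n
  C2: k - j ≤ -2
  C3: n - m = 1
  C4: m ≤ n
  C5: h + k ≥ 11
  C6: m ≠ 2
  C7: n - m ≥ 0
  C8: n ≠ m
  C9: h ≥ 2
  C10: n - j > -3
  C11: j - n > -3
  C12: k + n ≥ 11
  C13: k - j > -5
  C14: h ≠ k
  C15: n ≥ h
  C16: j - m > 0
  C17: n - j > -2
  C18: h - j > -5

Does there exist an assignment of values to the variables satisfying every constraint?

Satisfiable

Take m = 7, n = 8, k = 5, j = 8, h = 6. Then constraint 2: k - j = -3; constraint 3: n - m = 1, and every other listed constraint is also met.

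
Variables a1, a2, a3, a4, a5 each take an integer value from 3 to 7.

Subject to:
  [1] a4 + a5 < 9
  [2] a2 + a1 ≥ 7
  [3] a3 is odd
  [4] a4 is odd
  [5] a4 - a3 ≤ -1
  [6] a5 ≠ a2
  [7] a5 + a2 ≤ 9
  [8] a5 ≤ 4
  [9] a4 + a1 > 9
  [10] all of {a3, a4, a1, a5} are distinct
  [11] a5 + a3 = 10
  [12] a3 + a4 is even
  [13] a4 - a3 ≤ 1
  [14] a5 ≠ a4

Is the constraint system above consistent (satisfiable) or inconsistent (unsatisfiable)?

Satisfiable

One satisfying assignment is a1 = 6, a2 = 4, a3 = 7, a4 = 5, a5 = 3.
For the less obvious constraints — constraint 1: a4 + a5 = 8; constraint 2: a2 + a1 = 10 — and the others hold by inspection.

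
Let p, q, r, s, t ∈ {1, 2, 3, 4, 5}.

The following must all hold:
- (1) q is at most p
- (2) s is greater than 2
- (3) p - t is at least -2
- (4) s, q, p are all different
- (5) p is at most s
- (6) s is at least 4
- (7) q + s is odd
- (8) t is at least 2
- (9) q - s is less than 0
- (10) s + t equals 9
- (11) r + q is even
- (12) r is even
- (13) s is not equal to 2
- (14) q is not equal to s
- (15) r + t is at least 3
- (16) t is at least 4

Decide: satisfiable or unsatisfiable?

Take p = 3, q = 2, r = 2, s = 5, t = 4. Then constraint 3: p - t = -1; constraint 9: q - s = -3; constraint 10: s + t = 9, and every other listed constraint is also met.

Satisfiable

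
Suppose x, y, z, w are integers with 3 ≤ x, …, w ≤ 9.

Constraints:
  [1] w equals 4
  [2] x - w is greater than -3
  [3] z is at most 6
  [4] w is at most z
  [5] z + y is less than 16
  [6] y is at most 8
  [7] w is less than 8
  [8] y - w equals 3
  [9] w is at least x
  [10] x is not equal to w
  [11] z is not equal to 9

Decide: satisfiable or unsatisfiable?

Satisfiable

Try x = 3, y = 7, z = 6, w = 4.
Check constraint 2: x - w = -1; constraint 5: z + y = 13; constraint 8: y - w = 3. The remaining constraints are straightforward to verify.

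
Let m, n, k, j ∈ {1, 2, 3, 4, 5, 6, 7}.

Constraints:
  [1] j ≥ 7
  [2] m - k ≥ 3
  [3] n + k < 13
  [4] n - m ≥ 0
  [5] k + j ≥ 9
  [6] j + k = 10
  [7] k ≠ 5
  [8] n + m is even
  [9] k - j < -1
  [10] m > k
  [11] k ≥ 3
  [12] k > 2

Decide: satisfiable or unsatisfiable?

Satisfiable

Setting (m, n, k, j) = (7, 7, 3, 7) satisfies everything: constraint 2: m - k = 4; constraint 3: n + k = 10, and the others follow.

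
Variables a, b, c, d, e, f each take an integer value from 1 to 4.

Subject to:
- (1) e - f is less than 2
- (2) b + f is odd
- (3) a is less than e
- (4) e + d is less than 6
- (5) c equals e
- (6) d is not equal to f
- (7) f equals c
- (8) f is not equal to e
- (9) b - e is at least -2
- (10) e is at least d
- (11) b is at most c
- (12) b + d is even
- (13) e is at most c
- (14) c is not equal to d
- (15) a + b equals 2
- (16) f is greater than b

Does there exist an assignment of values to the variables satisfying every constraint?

From constraints 5 and 7, f = c = e, so f = e. But constraint 8 says f ≠ e. Contradiction.

Unsatisfiable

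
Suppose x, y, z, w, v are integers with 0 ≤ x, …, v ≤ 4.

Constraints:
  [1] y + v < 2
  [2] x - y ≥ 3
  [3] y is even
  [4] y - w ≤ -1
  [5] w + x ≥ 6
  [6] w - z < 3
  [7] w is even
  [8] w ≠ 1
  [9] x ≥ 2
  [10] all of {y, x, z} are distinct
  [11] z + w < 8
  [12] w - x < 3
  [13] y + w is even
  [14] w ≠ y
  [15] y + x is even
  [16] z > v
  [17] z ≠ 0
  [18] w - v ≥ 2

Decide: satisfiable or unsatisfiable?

Satisfiable

Take x = 4, y = 0, z = 2, w = 4, v = 0. Then constraint 1: y + v = 0; constraint 2: x - y = 4; constraint 4: y - w = -4, and every other listed constraint is also met.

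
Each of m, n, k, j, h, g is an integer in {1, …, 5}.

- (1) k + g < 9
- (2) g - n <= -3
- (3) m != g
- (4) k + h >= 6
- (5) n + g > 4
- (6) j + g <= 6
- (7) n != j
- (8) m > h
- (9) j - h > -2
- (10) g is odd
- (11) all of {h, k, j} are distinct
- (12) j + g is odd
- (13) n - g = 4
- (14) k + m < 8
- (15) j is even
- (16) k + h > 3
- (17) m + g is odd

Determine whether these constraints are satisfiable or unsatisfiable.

Satisfiable

One satisfying assignment is m = 2, n = 5, k = 5, j = 2, h = 1, g = 1.
For the less obvious constraints — constraint 1: k + g = 6; constraint 2: g - n = -4; constraint 4: k + h = 6 — and the others hold by inspection.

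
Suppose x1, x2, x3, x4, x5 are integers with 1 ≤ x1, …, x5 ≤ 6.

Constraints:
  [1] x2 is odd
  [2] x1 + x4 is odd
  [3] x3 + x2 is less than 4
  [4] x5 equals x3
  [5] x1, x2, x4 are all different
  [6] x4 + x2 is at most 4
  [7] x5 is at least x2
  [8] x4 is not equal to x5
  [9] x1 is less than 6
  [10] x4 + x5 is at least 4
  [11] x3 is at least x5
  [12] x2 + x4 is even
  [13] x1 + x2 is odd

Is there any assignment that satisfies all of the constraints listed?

Setting (x1, x2, x3, x4, x5) = (2, 1, 1, 3, 1) satisfies everything: constraint 3: x3 + x2 = 2; constraint 6: x4 + x2 = 4; constraint 10: x4 + x5 = 4, and the others follow.

Satisfiable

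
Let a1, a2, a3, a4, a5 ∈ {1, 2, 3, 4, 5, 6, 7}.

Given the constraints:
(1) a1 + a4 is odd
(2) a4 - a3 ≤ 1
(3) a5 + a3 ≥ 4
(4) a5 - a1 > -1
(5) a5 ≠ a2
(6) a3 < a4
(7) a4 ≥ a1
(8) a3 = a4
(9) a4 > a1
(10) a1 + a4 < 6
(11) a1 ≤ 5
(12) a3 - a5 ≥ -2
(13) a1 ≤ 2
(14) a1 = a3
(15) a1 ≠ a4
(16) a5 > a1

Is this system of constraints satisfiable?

From constraints 8 and 14, a1 = a3 = a4, so a1 = a4. But constraint 15 says a1 ≠ a4. Contradiction.

Unsatisfiable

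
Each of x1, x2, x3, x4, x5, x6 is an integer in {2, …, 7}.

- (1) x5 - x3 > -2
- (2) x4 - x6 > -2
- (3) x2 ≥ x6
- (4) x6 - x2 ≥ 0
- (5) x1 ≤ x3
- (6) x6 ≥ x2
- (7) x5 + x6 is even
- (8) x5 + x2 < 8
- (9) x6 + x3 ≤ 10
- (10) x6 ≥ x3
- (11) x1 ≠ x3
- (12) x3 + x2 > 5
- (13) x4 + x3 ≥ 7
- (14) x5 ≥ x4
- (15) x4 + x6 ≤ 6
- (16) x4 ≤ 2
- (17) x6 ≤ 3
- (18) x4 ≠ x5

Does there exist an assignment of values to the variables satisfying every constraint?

From constraint 16: x4 ≤ 2. From constraints 10 and 17: x3 ≤ x6 ≤ 3. Hence x4 + x3 ≤ 5. But constraint 13 requires x4 + x3 ≥ 7, and 7 > 5. Contradiction.

Unsatisfiable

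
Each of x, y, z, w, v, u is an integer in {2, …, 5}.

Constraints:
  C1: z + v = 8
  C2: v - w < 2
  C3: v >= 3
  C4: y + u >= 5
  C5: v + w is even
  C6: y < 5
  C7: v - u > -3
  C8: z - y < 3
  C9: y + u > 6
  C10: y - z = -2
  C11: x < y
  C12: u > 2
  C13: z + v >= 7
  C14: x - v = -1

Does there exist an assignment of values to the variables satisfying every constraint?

One satisfying assignment is x = 2, y = 3, z = 5, w = 3, v = 3, u = 5.
For the less obvious constraints — constraint 1: z + v = 8; constraint 2: v - w = 0 — and the others hold by inspection.

Satisfiable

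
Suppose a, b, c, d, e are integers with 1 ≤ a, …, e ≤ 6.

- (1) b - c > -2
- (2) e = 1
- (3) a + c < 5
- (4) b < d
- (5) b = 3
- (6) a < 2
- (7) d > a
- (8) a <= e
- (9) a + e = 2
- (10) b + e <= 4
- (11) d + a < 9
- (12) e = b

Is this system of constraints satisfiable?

Unsatisfiable

Constraint 2 fixes e = 1 and constraint 5 fixes b = 3, but constraint 12 requires e = b. Since 1 ≠ 3, contradiction.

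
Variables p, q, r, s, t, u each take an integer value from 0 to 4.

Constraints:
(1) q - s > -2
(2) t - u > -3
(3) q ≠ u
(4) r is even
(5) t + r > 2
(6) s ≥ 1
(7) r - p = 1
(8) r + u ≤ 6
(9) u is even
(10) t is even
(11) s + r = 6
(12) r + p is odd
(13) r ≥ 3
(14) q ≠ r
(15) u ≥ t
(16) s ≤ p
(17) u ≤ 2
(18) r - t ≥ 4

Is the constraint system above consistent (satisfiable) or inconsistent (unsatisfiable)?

Take p = 3, q = 1, r = 4, s = 2, t = 0, u = 0. Then constraint 1: q - s = -1; constraint 2: t - u = 0, and every other listed constraint is also met.

Satisfiable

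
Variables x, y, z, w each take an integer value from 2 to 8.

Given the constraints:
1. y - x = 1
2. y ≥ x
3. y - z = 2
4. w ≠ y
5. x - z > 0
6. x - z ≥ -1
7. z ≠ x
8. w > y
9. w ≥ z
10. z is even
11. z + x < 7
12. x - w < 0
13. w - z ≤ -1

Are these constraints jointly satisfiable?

Unsatisfiable

Constraints 2, 5, 8, and 13 give x ≤ y, y < w, w < z, z < x. Chaining: x ≤ y < w < z < x, which forces x < x — impossible.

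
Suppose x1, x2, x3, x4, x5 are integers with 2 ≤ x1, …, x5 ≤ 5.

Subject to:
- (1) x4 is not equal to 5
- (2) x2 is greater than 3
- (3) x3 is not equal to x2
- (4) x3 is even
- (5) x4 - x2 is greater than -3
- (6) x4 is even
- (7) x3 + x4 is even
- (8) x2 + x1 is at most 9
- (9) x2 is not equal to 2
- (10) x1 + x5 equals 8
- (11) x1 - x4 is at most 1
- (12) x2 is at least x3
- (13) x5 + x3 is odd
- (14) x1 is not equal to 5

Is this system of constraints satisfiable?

Satisfiable

Setting (x1, x2, x3, x4, x5) = (3, 4, 2, 2, 5) satisfies everything: constraint 5: x4 - x2 = -2; constraint 8: x2 + x1 = 7, and the others follow.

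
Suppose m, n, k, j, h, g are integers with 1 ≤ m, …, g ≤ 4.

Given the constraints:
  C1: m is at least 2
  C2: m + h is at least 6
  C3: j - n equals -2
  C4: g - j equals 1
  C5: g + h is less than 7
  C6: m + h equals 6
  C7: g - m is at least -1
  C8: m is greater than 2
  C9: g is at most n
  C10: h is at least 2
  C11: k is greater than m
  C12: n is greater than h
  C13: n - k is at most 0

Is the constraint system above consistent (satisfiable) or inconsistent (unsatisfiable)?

Satisfiable

Take m = 3, n = 4, k = 4, j = 2, h = 3, g = 3. Then constraint 2: m + h = 6; constraint 3: j - n = -2; constraint 4: g - j = 1, and every other listed constraint is also met.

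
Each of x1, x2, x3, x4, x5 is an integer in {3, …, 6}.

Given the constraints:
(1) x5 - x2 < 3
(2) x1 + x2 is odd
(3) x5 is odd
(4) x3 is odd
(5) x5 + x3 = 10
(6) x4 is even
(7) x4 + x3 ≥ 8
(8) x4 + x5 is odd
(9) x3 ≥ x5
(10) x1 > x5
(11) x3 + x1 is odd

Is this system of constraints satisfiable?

Satisfiable

Try x1 = 6, x2 = 3, x3 = 5, x4 = 4, x5 = 5.
Check constraint 1: x5 - x2 = 2; constraint 5: x5 + x3 = 10; constraint 7: x4 + x3 = 9. The remaining constraints are straightforward to verify.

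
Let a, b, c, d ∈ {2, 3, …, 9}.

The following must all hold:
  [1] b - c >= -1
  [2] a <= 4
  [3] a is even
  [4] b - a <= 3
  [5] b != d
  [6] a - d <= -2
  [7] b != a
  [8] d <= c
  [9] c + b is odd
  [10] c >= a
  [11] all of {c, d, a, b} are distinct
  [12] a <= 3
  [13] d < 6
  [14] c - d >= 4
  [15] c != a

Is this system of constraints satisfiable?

Unsatisfiable

Constraints 1, 4, 6, and 14 give b − c ≥ -1, c − d ≥ 4, d − a ≥ 2, a − b ≥ -3.
Adding all 4 inequalities: the left sides telescope to 0, and the right sides sum to (-1) + 4 + 2 + (-3) = 2. So 0 ≥ 2, which is false.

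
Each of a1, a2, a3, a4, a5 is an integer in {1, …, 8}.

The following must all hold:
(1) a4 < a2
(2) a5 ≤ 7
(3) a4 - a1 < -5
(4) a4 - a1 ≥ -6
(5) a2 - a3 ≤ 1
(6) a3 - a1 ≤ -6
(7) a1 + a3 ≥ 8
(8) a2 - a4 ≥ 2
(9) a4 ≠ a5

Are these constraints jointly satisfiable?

Constraints 4, 5, 6, and 8 give a3 − a2 ≥ -1, a2 − a4 ≥ 2, a4 − a1 ≥ -6, a1 − a3 ≥ 6.
Adding all 4 inequalities: the left sides telescope to 0, and the right sides sum to (-1) + 2 + (-6) + 6 = 1. So 0 ≥ 1, which is false.

Unsatisfiable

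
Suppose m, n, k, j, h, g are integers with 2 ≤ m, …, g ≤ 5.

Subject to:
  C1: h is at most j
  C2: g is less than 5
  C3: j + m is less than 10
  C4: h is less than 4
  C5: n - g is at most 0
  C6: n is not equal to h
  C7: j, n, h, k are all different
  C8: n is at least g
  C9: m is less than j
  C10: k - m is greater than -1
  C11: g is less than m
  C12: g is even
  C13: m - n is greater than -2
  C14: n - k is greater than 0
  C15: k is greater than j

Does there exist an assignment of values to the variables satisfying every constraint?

Constraints 5, 9, 11, 14, and 15 give g < m, m < j, j < k, k < n, n ≤ g. Chaining: g < m < j < k < n ≤ g, which forces g < g — impossible.

Unsatisfiable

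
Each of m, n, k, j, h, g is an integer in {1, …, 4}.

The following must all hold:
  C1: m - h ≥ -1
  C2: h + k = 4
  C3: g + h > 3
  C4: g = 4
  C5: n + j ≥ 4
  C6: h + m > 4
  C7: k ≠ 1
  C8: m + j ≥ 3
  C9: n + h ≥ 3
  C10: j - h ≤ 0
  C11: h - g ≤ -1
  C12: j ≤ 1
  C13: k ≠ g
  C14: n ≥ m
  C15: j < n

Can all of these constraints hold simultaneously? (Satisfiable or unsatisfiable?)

Satisfiable

The assignment m = 3, n = 4, k = 2, j = 1, h = 2, g = 4 works:
  constraint 1 holds since m - h = 1.
  constraint 2 holds since h + k = 4.
The rest check out directly.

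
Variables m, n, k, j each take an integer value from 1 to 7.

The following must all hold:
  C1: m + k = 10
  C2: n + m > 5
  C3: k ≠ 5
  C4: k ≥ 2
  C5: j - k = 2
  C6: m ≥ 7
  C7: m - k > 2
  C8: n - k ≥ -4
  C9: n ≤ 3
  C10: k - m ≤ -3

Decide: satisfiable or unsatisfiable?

Satisfiable

Try m = 7, n = 1, k = 3, j = 5.
Check constraint 1: m + k = 10; constraint 2: n + m = 8. The remaining constraints are straightforward to verify.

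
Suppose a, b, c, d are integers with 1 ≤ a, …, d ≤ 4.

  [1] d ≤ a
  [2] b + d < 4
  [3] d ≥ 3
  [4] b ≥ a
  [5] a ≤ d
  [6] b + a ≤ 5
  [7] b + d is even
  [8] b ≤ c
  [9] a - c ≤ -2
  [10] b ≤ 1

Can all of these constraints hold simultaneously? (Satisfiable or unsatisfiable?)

Unsatisfiable

From constraints 1 and 3: a ≥ d and d ≥ 3, so a ≥ 3. From constraints 4 and 10: a ≤ b and b ≤ 1, so a ≤ 1. But 1 < 3, so no value of a works.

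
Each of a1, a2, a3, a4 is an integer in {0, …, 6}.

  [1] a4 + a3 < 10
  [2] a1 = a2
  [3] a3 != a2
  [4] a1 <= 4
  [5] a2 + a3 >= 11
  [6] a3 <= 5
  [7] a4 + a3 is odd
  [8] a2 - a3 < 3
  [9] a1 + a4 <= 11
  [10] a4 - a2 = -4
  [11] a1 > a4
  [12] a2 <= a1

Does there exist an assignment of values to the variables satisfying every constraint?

Unsatisfiable

From constraints 4 and 12: a2 ≤ a1 ≤ 4. From constraint 6: a3 ≤ 5. Hence a2 + a3 ≤ 9. But constraint 5 requires a2 + a3 ≥ 11, and 11 > 9. Contradiction.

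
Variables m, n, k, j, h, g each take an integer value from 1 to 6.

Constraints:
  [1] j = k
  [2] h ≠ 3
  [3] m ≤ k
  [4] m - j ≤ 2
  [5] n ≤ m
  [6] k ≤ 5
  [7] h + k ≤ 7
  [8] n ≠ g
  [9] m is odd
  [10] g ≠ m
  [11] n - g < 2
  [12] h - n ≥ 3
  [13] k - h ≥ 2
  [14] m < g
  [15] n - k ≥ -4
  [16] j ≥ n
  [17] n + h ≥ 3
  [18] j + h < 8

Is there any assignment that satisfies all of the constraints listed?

Constraints 12, 13, and 15 give n − k ≥ -4, k − h ≥ 2, h − n ≥ 3.
Adding all 3 inequalities: the left sides telescope to 0, and the right sides sum to (-4) + 2 + 3 = 1. So 0 ≥ 1, which is false.

Unsatisfiable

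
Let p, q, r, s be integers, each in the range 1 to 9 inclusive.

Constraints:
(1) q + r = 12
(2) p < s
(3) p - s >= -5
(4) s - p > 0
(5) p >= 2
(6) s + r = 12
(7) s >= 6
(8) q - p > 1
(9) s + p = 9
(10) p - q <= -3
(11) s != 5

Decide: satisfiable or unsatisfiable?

The assignment p = 3, q = 6, r = 6, s = 6 works:
  constraint 1 holds since q + r = 12.
  constraint 3 holds since p - s = -3.
The rest check out directly.

Satisfiable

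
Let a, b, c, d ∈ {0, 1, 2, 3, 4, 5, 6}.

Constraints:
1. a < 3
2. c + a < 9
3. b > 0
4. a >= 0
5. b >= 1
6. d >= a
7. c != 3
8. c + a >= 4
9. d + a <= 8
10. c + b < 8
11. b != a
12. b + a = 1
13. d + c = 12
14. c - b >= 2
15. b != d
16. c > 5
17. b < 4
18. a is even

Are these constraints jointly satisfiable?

Satisfiable

One satisfying assignment is a = 0, b = 1, c = 6, d = 6.
For the less obvious constraints — constraint 2: c + a = 6; constraint 8: c + a = 6; constraint 9: d + a = 6 — and the others hold by inspection.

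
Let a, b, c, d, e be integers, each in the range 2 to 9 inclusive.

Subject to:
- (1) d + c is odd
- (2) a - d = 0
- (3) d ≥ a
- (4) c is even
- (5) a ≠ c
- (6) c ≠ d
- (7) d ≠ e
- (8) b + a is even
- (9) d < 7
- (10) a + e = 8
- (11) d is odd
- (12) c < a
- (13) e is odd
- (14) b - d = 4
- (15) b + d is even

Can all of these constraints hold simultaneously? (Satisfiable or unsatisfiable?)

Satisfiable

Take a = 3, b = 7, c = 2, d = 3, e = 5. Then constraint 2: a - d = 0; constraint 10: a + e = 8, and every other listed constraint is also met.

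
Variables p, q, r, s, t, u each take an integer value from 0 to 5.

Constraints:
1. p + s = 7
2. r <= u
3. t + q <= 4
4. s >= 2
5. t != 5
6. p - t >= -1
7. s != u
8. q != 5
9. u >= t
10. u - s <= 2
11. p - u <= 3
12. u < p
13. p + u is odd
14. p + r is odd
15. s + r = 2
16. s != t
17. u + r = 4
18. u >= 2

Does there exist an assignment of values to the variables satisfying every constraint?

One satisfying assignment is p = 5, q = 0, r = 0, s = 2, t = 3, u = 4.
For the less obvious constraints — constraint 1: p + s = 7; constraint 3: t + q = 3; constraint 6: p - t = 2 — and the others hold by inspection.

Satisfiable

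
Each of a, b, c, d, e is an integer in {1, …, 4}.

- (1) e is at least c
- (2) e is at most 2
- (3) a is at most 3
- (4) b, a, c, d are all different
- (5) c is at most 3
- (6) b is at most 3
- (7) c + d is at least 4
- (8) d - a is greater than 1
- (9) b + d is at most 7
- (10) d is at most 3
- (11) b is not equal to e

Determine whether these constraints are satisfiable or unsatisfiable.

Constraints 3, 5, 6, and 10 confine each of b, a, c, d to the 3 values {1, …, 3} (the domain already gives each ≥ 1).
Constraint 4 requires all 4 of them to be distinct, but only 3 values are available — impossible by the pigeonhole principle.

Unsatisfiable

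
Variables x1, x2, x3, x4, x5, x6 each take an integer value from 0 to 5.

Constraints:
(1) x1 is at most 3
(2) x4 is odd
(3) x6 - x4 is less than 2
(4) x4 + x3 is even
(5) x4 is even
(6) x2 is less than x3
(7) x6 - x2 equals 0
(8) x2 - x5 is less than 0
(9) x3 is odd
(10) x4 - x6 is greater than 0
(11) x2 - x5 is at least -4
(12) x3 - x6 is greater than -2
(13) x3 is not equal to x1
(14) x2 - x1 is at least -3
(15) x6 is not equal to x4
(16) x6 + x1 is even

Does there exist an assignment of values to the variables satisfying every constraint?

Constraint 5 makes x4 even and constraint 9 makes x3 odd, so x4 + x3 must be odd. Constraint 4 says x4 + x3 is even — contradiction.

Unsatisfiable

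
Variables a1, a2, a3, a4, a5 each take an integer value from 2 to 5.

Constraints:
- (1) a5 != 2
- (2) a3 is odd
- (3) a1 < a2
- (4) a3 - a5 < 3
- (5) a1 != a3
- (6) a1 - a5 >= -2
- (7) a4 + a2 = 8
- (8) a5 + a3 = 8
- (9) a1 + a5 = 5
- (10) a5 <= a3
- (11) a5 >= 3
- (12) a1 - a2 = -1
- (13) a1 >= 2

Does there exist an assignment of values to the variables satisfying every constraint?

Satisfiable

One satisfying assignment is a1 = 2, a2 = 3, a3 = 5, a4 = 5, a5 = 3.
For the less obvious constraints — constraint 4: a3 - a5 = 2; constraint 6: a1 - a5 = -1; constraint 7: a4 + a2 = 8 — and the others hold by inspection.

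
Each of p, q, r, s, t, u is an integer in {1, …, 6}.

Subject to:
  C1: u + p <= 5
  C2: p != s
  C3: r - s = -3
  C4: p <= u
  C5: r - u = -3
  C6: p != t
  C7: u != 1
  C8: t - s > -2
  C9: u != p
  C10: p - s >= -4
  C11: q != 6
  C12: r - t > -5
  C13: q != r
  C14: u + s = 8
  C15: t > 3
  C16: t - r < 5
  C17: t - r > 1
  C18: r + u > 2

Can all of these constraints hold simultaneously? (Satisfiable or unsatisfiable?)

Try p = 1, q = 3, r = 1, s = 4, t = 5, u = 4.
Check constraint 1: u + p = 5; constraint 3: r - s = -3. The remaining constraints are straightforward to verify.

Satisfiable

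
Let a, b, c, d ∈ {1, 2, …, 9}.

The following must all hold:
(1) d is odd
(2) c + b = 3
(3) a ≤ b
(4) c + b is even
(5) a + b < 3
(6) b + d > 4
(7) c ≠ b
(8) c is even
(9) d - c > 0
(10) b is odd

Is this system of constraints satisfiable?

Unsatisfiable

Constraint 8 makes c even and constraint 10 makes b odd, so c + b must be odd. Constraint 4 says c + b is even — contradiction.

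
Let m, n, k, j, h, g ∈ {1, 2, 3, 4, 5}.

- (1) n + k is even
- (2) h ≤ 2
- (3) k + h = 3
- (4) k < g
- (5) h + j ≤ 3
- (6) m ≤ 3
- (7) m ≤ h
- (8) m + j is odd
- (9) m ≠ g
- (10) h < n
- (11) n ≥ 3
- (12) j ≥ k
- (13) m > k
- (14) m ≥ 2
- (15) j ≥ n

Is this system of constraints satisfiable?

Unsatisfiable

From constraints 7 and 14: h ≥ m ≥ 2. From constraints 11 and 15: j ≥ n ≥ 3. Hence h + j ≥ 5. But constraint 5 requires h + j ≤ 3, and 3 < 5. Contradiction.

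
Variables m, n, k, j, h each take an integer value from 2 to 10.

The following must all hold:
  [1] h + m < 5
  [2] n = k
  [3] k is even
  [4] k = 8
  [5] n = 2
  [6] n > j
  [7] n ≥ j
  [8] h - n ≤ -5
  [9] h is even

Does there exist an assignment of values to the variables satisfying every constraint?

Unsatisfiable

Constraint 5 fixes n = 2 and constraint 4 fixes k = 8, but constraint 2 requires n = k. Since 2 ≠ 8, contradiction.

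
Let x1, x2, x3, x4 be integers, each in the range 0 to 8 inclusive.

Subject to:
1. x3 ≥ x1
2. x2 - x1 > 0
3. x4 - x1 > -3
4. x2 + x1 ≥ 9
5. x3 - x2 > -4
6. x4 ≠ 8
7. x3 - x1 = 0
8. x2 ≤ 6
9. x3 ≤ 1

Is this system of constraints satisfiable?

Unsatisfiable

From constraint 8: x2 ≤ 6. From constraints 1 and 9: x1 ≤ x3 ≤ 1. Hence x2 + x1 ≤ 7. But constraint 4 requires x2 + x1 ≥ 9, and 9 > 7. Contradiction.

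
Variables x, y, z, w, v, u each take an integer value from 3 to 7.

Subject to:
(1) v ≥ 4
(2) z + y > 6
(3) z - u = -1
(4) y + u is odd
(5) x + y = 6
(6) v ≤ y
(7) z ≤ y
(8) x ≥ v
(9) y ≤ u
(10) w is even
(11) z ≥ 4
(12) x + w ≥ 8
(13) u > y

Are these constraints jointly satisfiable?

Unsatisfiable

From constraints 1 and 8: x ≥ v ≥ 4. From constraints 7 and 11: y ≥ z ≥ 4. Hence x + y ≥ 8. But constraint 5 requires x + y = 6, and 6 < 8. Contradiction.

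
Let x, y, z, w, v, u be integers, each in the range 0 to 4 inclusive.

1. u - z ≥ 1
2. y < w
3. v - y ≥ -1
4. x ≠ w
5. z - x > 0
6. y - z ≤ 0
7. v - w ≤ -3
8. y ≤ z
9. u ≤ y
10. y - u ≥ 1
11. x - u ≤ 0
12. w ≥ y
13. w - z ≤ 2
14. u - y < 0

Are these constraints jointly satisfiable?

Constraints 1, 3, 7, 10, and 13 give w − v ≥ 3, v − y ≥ -1, y − u ≥ 1, u − z ≥ 1, z − w ≥ -2.
Adding all 5 inequalities: the left sides telescope to 0, and the right sides sum to 3 + (-1) + 1 + 1 + (-2) = 2. So 0 ≥ 2, which is false.

Unsatisfiable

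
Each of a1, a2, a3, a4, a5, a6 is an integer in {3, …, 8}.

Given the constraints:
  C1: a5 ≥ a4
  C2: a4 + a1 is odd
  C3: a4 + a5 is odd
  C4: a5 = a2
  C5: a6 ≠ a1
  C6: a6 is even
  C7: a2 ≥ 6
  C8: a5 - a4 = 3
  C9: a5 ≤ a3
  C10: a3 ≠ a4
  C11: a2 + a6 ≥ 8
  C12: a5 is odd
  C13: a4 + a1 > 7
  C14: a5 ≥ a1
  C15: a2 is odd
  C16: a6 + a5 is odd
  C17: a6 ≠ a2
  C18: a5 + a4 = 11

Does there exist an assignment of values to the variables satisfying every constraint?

Satisfiable

Setting (a1, a2, a3, a4, a5, a6) = (5, 7, 8, 4, 7, 4) satisfies everything: constraint 8: a5 - a4 = 3; constraint 11: a2 + a6 = 11; constraint 13: a4 + a1 = 9, and the others follow.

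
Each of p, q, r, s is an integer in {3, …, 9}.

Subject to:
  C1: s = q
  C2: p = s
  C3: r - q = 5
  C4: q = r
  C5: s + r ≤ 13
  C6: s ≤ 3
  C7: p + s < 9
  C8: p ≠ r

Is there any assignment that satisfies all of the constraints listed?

Unsatisfiable

From constraints 1, 2, and 4, p = s = q = r, so p = r. But constraint 8 says p ≠ r. Contradiction.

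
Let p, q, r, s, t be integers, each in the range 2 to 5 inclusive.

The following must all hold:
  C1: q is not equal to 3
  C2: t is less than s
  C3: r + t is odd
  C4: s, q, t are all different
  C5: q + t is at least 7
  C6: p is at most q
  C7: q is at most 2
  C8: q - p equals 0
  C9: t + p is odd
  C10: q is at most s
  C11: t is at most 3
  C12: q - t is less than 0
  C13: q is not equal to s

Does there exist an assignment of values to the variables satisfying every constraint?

Unsatisfiable

From constraint 7: q ≤ 2. From constraint 11: t ≤ 3. Hence q + t ≤ 5. But constraint 5 requires q + t ≥ 7, and 7 > 5. Contradiction.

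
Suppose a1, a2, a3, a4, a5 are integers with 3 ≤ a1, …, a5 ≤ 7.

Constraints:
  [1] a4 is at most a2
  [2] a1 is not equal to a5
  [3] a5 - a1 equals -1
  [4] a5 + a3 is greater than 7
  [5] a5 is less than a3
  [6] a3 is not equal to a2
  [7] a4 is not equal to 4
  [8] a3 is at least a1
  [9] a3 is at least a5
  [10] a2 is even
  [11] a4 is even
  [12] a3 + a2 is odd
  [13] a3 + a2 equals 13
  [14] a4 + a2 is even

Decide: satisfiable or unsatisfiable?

Try a1 = 4, a2 = 6, a3 = 7, a4 = 6, a5 = 3.
Check constraint 3: a5 - a1 = -1; constraint 4: a5 + a3 = 10. The remaining constraints are straightforward to verify.

Satisfiable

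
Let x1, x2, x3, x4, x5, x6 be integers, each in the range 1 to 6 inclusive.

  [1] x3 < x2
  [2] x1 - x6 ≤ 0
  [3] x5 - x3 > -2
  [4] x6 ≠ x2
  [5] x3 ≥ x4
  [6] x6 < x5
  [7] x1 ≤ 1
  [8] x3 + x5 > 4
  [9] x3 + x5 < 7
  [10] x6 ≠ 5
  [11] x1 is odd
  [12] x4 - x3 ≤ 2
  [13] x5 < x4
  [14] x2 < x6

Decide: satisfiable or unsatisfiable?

Unsatisfiable

Constraints 1, 5, 6, 13, and 14 give x5 < x4, x4 ≤ x3, x3 < x2, x2 < x6, x6 < x5. Chaining: x5 < x4 ≤ x3 < x2 < x6 < x5, which forces x5 < x5 — impossible.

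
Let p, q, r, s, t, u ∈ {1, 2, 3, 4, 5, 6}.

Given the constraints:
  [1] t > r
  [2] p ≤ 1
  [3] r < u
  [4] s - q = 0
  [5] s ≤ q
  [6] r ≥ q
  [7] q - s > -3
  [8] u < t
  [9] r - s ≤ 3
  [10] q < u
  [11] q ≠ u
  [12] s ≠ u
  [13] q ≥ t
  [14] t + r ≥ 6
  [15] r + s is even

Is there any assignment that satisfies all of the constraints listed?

Unsatisfiable

Constraints 3, 6, 8, and 13 give u < t, t ≤ q, q ≤ r, r < u. Chaining: u < t ≤ q ≤ r < u, which forces u < u — impossible.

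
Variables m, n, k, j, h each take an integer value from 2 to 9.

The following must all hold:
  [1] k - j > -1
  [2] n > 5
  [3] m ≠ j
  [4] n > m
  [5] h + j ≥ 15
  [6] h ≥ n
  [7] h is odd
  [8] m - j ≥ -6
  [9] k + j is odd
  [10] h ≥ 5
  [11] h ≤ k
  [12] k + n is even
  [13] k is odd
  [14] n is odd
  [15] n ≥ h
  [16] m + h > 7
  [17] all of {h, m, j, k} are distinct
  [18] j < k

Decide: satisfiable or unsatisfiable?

Try m = 3, n = 7, k = 9, j = 8, h = 7.
Check constraint 1: k - j = 1; constraint 5: h + j = 15; constraint 8: m - j = -5. The remaining constraints are straightforward to verify.

Satisfiable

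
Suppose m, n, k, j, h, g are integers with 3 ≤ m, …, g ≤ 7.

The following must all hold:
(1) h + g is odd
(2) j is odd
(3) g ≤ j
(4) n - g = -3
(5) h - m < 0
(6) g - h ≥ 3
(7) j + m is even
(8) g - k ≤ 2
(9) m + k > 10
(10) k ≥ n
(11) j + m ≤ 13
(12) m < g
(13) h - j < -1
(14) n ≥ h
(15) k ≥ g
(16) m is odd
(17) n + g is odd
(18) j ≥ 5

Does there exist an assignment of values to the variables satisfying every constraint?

Satisfiable

Try m = 5, n = 4, k = 7, j = 7, h = 4, g = 7.
Check constraint 4: n - g = -3; constraint 5: h - m = -1; constraint 6: g - h = 3. The remaining constraints are straightforward to verify.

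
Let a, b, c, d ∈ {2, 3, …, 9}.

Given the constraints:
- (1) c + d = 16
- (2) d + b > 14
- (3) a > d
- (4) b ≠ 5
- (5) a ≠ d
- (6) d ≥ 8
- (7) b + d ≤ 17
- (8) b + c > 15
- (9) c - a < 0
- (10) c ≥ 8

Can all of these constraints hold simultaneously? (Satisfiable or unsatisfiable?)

Try a = 9, b = 9, c = 8, d = 8.
Check constraint 1: c + d = 16; constraint 2: d + b = 17; constraint 7: b + d = 17. The remaining constraints are straightforward to verify.

Satisfiable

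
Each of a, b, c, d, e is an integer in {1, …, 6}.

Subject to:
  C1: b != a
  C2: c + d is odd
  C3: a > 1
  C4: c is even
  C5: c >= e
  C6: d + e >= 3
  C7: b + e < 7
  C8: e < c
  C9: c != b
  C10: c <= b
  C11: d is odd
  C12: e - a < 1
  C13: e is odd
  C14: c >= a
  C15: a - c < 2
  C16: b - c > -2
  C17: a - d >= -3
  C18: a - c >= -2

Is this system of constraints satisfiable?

Satisfiable

Setting (a, b, c, d, e) = (3, 5, 4, 3, 1) satisfies everything: constraint 6: d + e = 4; constraint 7: b + e = 6; constraint 12: e - a = -2, and the others follow.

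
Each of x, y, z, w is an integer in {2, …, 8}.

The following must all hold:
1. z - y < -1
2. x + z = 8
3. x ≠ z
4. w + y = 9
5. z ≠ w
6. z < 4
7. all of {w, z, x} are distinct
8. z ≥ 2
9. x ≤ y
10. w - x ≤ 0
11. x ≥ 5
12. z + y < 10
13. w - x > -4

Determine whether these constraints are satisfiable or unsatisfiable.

Satisfiable

One satisfying assignment is x = 6, y = 6, z = 2, w = 3.
For the less obvious constraints — constraint 1: z - y = -4; constraint 2: x + z = 8 — and the others hold by inspection.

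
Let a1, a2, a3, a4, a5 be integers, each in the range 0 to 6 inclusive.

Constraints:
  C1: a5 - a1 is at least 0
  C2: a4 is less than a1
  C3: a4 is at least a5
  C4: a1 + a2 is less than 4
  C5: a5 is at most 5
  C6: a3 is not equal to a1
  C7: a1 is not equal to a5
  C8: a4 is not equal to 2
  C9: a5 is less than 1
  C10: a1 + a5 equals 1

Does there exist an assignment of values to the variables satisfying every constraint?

Constraints 1, 2, and 3 give a1 ≤ a5, a5 ≤ a4, a4 < a1. Chaining: a1 ≤ a5 ≤ a4 < a1, which forces a1 < a1 — impossible.

Unsatisfiable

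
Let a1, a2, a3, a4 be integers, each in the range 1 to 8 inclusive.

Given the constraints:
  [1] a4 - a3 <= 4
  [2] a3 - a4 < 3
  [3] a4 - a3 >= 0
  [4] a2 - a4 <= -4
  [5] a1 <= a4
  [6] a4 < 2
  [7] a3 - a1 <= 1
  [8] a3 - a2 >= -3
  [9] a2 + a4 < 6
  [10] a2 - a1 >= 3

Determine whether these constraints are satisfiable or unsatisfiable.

Constraints 1, 4, 7, and 10 give a4 − a2 ≥ 4, a2 − a1 ≥ 3, a1 − a3 ≥ -1, a3 − a4 ≥ -4.
Adding all 4 inequalities: the left sides telescope to 0, and the right sides sum to 4 + 3 + (-1) + (-4) = 2. So 0 ≥ 2, which is false.

Unsatisfiable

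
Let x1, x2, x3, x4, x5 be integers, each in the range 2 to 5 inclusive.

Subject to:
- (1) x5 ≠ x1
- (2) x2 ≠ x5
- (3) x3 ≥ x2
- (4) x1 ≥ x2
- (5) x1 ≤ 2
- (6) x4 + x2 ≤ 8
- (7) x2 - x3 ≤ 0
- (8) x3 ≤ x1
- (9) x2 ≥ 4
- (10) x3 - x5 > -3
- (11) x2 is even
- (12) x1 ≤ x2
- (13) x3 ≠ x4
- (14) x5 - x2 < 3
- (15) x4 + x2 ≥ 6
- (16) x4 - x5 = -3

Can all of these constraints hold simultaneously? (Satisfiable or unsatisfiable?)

Unsatisfiable

From constraints 3 and 9: x3 ≥ x2 and x2 ≥ 4, so x3 ≥ 4. From constraints 5 and 8: x3 ≤ x1 and x1 ≤ 2, so x3 ≤ 2. But 2 < 4, so no value of x3 works.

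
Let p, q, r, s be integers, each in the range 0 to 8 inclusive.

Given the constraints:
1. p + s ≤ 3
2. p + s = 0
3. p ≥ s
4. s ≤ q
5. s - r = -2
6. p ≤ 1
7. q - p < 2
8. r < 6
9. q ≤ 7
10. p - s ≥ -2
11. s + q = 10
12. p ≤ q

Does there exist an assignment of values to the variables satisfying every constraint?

From constraints 3 and 6: s ≤ p ≤ 1. From constraint 9: q ≤ 7. Hence s + q ≤ 8. But constraint 11 requires s + q = 10, and 10 > 8. Contradiction.

Unsatisfiable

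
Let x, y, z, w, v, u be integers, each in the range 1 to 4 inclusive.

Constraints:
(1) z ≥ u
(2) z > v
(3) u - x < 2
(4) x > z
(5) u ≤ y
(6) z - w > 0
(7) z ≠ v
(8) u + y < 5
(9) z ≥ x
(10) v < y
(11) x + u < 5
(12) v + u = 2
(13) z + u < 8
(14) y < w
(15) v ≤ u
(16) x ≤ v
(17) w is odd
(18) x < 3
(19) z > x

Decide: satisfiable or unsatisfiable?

Constraints 4, 6, 10, 14, and 16 give w < z, z < x, x ≤ v, v < y, y < w. Chaining: w < z < x ≤ v < y < w, which forces w < w — impossible.

Unsatisfiable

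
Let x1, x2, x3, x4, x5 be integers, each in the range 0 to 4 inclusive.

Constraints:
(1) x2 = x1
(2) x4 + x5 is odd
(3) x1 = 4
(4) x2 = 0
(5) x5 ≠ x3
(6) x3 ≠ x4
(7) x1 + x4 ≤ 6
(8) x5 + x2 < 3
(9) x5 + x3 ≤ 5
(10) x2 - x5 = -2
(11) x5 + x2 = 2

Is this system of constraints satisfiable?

Unsatisfiable

Constraint 4 fixes x2 = 0 and constraint 3 fixes x1 = 4, but constraint 1 requires x2 = x1. Since 0 ≠ 4, contradiction.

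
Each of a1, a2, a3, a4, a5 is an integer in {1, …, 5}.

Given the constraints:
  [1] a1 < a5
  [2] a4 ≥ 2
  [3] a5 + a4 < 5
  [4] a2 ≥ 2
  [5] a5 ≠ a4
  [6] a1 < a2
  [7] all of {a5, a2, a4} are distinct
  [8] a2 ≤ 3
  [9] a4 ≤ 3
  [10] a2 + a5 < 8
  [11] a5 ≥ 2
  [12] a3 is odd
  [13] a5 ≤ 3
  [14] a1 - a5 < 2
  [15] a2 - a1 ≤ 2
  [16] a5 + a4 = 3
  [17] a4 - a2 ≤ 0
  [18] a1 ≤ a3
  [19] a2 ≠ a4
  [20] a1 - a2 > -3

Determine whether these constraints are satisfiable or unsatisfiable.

Constraints 2, 4, 8, 9, 11, and 13 confine each of a5, a2, a4 to the 2 values {2, 3}.
Constraint 7 requires all 3 of them to be distinct, but only 2 values are available — impossible by the pigeonhole principle.

Unsatisfiable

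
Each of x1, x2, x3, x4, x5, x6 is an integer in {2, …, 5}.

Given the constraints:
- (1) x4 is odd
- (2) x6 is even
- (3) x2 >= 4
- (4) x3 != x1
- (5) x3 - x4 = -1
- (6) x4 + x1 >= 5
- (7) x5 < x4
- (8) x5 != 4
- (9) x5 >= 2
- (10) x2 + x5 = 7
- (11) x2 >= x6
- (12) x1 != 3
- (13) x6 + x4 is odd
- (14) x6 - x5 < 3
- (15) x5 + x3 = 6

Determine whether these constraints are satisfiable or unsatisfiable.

Satisfiable

Take x1 = 2, x2 = 5, x3 = 4, x4 = 5, x5 = 2, x6 = 2. Then constraint 5: x3 - x4 = -1; constraint 6: x4 + x1 = 7; constraint 10: x2 + x5 = 7, and every other listed constraint is also met.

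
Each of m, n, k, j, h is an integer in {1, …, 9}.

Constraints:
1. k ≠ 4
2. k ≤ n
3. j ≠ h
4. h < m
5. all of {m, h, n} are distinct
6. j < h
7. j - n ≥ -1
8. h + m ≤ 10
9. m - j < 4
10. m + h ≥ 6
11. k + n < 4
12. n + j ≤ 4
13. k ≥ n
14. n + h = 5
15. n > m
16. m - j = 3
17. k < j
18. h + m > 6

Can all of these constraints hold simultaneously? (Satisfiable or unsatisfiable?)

Unsatisfiable

Constraints 4, 6, 13, 15, and 17 give n ≤ k, k < j, j < h, h < m, m < n. Chaining: n ≤ k < j < h < m < n, which forces n < n — impossible.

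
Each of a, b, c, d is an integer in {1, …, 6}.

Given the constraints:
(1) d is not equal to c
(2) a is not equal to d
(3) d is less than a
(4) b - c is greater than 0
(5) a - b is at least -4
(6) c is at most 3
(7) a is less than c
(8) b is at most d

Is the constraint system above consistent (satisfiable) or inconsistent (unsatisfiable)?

Unsatisfiable

Constraints 3, 4, 7, and 8 give c < b, b ≤ d, d < a, a < c. Chaining: c < b ≤ d < a < c, which forces c < c — impossible.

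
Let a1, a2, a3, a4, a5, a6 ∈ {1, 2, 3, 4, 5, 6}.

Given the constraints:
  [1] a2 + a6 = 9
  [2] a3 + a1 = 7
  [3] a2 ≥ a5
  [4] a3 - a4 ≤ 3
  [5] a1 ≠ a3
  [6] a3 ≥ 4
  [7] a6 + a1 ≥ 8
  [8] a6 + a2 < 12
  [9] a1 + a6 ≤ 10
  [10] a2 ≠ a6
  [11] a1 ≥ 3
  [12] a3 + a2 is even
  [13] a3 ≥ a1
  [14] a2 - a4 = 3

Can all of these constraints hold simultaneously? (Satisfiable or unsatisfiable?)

Setting (a1, a2, a3, a4, a5, a6) = (3, 4, 4, 1, 1, 5) satisfies everything: constraint 1: a2 + a6 = 9; constraint 2: a3 + a1 = 7, and the others follow.

Satisfiable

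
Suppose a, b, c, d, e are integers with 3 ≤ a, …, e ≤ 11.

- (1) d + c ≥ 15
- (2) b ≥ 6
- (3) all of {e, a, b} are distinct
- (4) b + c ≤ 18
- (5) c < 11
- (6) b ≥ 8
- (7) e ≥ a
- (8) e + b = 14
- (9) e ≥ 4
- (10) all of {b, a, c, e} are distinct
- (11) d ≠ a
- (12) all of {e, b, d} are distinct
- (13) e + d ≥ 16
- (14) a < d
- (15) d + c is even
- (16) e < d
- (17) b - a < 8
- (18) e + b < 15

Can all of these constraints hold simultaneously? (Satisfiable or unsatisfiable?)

One satisfying assignment is a = 3, b = 9, c = 7, d = 11, e = 5.
For the less obvious constraints — constraint 1: d + c = 18; constraint 4: b + c = 16 — and the others hold by inspection.

Satisfiable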